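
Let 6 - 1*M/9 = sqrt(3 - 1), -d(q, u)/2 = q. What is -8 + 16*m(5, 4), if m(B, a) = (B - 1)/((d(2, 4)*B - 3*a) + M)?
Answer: -584/161 + 288*sqrt(2)/161 ≈ -1.0976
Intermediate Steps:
d(q, u) = -2*q
M = 54 - 9*sqrt(2) (M = 54 - 9*sqrt(3 - 1) = 54 - 9*sqrt(2) ≈ 41.272)
m(B, a) = (-1 + B)/(54 - 9*sqrt(2) - 4*B - 3*a) (m(B, a) = (B - 1)/(((-2*2)*B - 3*a) + (54 - 9*sqrt(2))) = (-1 + B)/((-4*B - 3*a) + (54 - 9*sqrt(2))) = (-1 + B)/(54 - 9*sqrt(2) - 4*B - 3*a))
-8 + 16*m(5, 4) = -8 + 16*((1 - 1*5)/(-54 + 3*4 + 4*5 + 9*sqrt(2))) = -8 + 16*((1 - 5)/(-54 + 12 + 20 + 9*sqrt(2))) = -8 + 16*(-4/(-22 + 9*sqrt(2))) = -8 - 64/(-22 + 9*sqrt(2))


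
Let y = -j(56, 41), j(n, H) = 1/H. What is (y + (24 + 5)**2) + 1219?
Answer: 84459/41 ≈ 2060.0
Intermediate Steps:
y = -1/41 ≈ -0.024390
(y + (24 + 5)**2) + 1219 = (-1/41 + (24 + 5)**2) + 1219 = (-1/41 + 29**2) + 1219 = (-1/41 + 841) + 1219 = 34480/41 + 1219 = 84459/41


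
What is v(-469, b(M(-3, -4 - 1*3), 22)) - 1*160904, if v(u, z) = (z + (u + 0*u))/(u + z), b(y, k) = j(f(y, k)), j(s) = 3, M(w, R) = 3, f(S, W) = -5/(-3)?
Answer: -160903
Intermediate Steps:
f(S, W) = 5/3 (f(S, W) = -5*(-⅓) = 5/3)
b(y, k) = 3
v(u, z) = 1 (v(u, z) = (z + (u + 0))/(u + z) = (z + u)/(u + z) = (u + z)/(u + z) = 1)
v(-469, b(M(-3, -4 - 1*3), 22)) - 1*160904 = 1 - 1*160904 = 1 - 160904 = -160903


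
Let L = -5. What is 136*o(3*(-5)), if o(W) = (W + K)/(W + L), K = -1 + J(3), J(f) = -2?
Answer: 612/5 ≈ 122.40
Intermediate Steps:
K = -3 (K = -1 - 2 = -3)
o(W) = (-3 + W)/(-5 + W) (o(W) = (W - 3)/(W - 5) = (-3 + W)/(-5 + W))
136*o(3*(-5)) = 136*((-3 + 3*(-5))/(-5 + 3*(-5))) = 136*((-3 - 15)/(-5 - 15)) = 136*(-18/(-20)) = 136*(-1/20*(-18)) = 136*(9/10) = 612/5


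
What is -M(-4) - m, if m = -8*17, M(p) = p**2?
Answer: 120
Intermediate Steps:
m = -136
-M(-4) - m = -1*(-4)**2 - 1*(-136) = -1*16 + 136 = -16 + 136 = 120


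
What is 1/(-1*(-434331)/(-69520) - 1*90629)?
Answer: -69520/6300962411 ≈ -1.1033e-5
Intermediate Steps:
1/(-1*(-434331)/(-69520) - 1*90629) = 1/(434331*(-1/69520) - 90629) = 1/(-434331/69520 - 90629) = 1/(-6300962411/69520) = -69520/6300962411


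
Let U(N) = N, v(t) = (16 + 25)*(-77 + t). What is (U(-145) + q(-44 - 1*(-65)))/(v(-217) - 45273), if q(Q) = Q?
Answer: 124/57327 ≈ 0.0021630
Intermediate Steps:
v(t) = -3157 + 41*t (v(t) = 41*(-77 + t) = -3157 + 41*t)
(U(-145) + q(-44 - 1*(-65)))/(v(-217) - 45273) = (-145 + (-44 - 1*(-65)))/((-3157 + 41*(-217)) - 45273) = (-145 + (-44 + 65))/((-3157 - 8897) - 45273) = (-145 + 21)/(-12054 - 45273) = -124/(-57327) = -124*(-1/57327) = 124/57327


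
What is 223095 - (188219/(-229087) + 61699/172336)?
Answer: 8807794899243811/39479937232 ≈ 2.2310e+5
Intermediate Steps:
223095 - (188219/(-229087) + 61699/172336) = 223095 - (188219*(-1/229087) + 61699*(1/172336)) = 223095 - (-188219/229087 + 61699/172336) = 223095 - 1*(-18302470771/39479937232) = 223095 + 18302470771/39479937232 = 8807794899243811/39479937232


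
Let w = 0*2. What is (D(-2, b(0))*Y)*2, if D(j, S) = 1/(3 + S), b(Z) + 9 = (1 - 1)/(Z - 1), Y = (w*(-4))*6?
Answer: 0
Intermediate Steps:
w = 0
Y = 0 (Y = (0*(-4))*6 = 0*6 = 0)
b(Z) = -9 (b(Z) = -9 + (1 - 1)/(Z - 1) = -9 + 0/(-1 + Z) = -9 + 0 = -9)
(D(-2, b(0))*Y)*2 = (0/(3 - 9))*2 = (0/(-6))*2 = -1/6*0*2 = 0*2 = 0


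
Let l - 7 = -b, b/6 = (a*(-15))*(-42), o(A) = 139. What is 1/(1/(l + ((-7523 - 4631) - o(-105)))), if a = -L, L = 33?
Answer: 112454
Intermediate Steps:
a = -33 (a = -1*33 = -33)
b = -124740 (b = 6*(-33*(-15)*(-42)) = 6*(495*(-42)) = 6*(-20790) = -124740)
l = 124747 (l = 7 - 1*(-124740) = 7 + 124740 = 124747)
1/(1/(l + ((-7523 - 4631) - o(-105)))) = 1/(1/(124747 + ((-7523 - 4631) - 1*139))) = 1/(1/(124747 + (-12154 - 139))) = 1/(1/(124747 - 12293)) = 1/(1/112454) = 112454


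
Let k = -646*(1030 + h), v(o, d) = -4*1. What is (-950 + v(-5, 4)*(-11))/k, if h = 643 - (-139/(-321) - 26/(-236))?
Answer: 17158734/20461830037 ≈ 0.00083857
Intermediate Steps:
v(o, d) = -4
h = 24334979/37878 (h = 643 - (-139*(-1/321) - 26*(-1/236)) = 643 - (139/321 + 13/118) = 643 - 1*20575/37878 = 643 - 20575/37878 = 24334979/37878 ≈ 642.46)
k = -20461830037/18939 (k = -646*(1030 + 24334979/37878) = -646*63349319/37878 = -20461830037/18939 ≈ -1.0804e+6)
(-950 + v(-5, 4)*(-11))/k = (-950 - 4*(-11))/(-20461830037/18939) = (-950 + 44)*(-18939/20461830037) = -906*(-18939/20461830037) = 17158734/20461830037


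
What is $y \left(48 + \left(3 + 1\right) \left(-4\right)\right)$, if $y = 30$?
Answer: $960$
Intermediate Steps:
$y \left(48 + \left(3 + 1\right) \left(-4\right)\right) = 30 \left(48 + \left(3 + 1\right) \left(-4\right)\right) = 30 \left(48 + 4 \left(-4\right)\right) = 30 \left(48 - 16\right) = 30 \cdot 32 = 960$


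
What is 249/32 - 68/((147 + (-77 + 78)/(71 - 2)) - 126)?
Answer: 105453/23200 ≈ 4.5454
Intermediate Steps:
249/32 - 68/((147 + (-77 + 78)/(71 - 2)) - 126) = 249*(1/32) - 68/((147 + 1/69) - 126) = 249/32 - 68/((147 + 1*(1/69)) - 126) = 249/32 - 68/((147 + 1/69) - 126) = 249/32 - 68/(10144/69 - 126) = 249/32 - 68/1450/69 = 249/32 - 68*69/1450 = 249/32 - 2346/725 = 105453/23200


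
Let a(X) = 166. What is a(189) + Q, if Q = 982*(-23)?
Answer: -22420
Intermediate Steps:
Q = -22586
a(189) + Q = 166 - 22586 = -22420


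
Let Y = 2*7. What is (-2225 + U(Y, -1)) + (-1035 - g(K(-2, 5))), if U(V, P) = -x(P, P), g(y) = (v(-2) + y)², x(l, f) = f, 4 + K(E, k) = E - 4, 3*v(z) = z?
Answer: -30355/9 ≈ -3372.8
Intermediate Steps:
v(z) = z/3
K(E, k) = -8 + E (K(E, k) = -4 + (E - 4) = -4 + (-4 + E) = -8 + E)
Y = 14
g(y) = (-⅔ + y)² (g(y) = ((⅓)*(-2) + y)² = (-⅔ + y)²)
U(V, P) = -P
(-2225 + U(Y, -1)) + (-1035 - g(K(-2, 5))) = (-2225 - 1*(-1)) + (-1035 - (-2 + 3*(-8 - 2))²/9) = (-2225 + 1) + (-1035 - (-2 + 3*(-10))²/9) = -2224 + (-1035 - (-2 - 30)²/9) = -2224 + (-1035 - (-32)²/9) = -2224 + (-1035 - 1024/9) = -2224 - 10339/9 = -30355/9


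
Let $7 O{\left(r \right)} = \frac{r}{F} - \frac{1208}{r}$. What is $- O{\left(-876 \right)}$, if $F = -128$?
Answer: $- \frac{57625}{49056} \approx -1.1747$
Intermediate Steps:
$O{\left(r \right)} = - \frac{1208}{7 r} - \frac{r}{896}$ ($O{\left(r \right)} = \frac{\frac{r}{-128} - \frac{1208}{r}}{7} = \frac{r \left(- \frac{1}{128}\right) - \frac{1208}{r}}{7} = \frac{- \frac{r}{128} - \frac{1208}{r}}{7} = \frac{- \frac{1208}{r} - \frac{r}{128}}{7} = - \frac{1208}{7 r} - \frac{r}{896}$)
$- O{\left(-876 \right)} = - \frac{-154624 - \left(-876\right)^{2}}{896 \left(-876\right)} = - \frac{\left(-1\right) \left(-154624 - 767376\right)}{896 \cdot 876} = - \frac{\left(-1\right) \left(-922000\right)}{896 \cdot 876} = \left(-1\right) \frac{57625}{49056} = - \frac{57625}{49056}$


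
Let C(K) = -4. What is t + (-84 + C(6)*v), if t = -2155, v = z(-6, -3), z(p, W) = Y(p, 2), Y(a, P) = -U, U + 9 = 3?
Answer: -2263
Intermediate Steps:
U = -6 (U = -9 + 3 = -6)
Y(a, P) = 6 (Y(a, P) = -1*(-6) = 6)
z(p, W) = 6
v = 6
t + (-84 + C(6)*v) = -2155 + (-84 - 4*6) = -2155 + (-84 - 24) = -2155 - 108 = -2263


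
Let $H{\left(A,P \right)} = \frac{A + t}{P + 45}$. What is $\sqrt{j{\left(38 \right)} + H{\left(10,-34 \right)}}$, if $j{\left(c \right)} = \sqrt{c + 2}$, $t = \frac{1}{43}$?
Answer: $\frac{\sqrt{203863 + 447458 \sqrt{10}}}{473} \approx 2.6899$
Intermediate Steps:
$t = \frac{1}{43} \approx 0.023256$
$j{\left(c \right)} = \sqrt{2 + c}$
$H{\left(A,P \right)} = \frac{\frac{1}{43} + A}{45 + P}$ ($H{\left(A,P \right)} = \frac{A + \frac{1}{43}}{P + 45} = \frac{\frac{1}{43} + A}{45 + P}$)
$\sqrt{j{\left(38 \right)} + H{\left(10,-34 \right)}} = \sqrt{\sqrt{2 + 38} + \frac{\frac{1}{43} + 10}{45 - 34}} = \sqrt{\sqrt{40} + \frac{1}{11} \cdot \frac{431}{43}} = \sqrt{2 \sqrt{10} + \frac{1}{11} \cdot \frac{431}{43}} = \sqrt{2 \sqrt{10} + \frac{431}{473}} = \sqrt{\frac{431}{473} + 2 \sqrt{10}}$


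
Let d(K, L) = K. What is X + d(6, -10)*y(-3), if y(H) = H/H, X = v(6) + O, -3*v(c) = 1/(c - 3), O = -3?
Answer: 26/9 ≈ 2.8889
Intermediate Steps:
v(c) = -1/(3*(-3 + c)) (v(c) = -1/(3*(c - 3)) = -1/(3*(-3 + c)))
X = -28/9 (X = -1/(-9 + 3*6) - 3 = -1/(-9 + 18) - 3 = -1/9 - 3 = -1*⅑ - 3 = -⅑ - 3 = -28/9 ≈ -3.1111)
y(H) = 1
X + d(6, -10)*y(-3) = -28/9 + 6*1 = -28/9 + 6 = 26/9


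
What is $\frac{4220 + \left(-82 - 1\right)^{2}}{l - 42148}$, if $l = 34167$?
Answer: $- \frac{483}{347} \approx -1.3919$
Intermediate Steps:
$\frac{4220 + \left(-82 - 1\right)^{2}}{l - 42148} = \frac{4220 + \left(-82 - 1\right)^{2}}{34167 - 42148} = \frac{4220 + \left(-83\right)^{2}}{-7981} = \left(4220 + 6889\right) \left(- \frac{1}{7981}\right) = 11109 \left(- \frac{1}{7981}\right) = - \frac{483}{347}$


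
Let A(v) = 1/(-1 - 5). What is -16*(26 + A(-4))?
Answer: -1240/3 ≈ -413.33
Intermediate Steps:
A(v) = -⅙ (A(v) = 1/(-6) = -⅙)
-16*(26 + A(-4)) = -16*(26 - ⅙) = -16*155/6 = -1240/3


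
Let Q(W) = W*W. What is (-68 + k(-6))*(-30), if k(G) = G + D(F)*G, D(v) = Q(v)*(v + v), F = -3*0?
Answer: 2220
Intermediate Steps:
Q(W) = W²
F = 0
D(v) = 2*v³ (D(v) = v²*(v + v) = v²*(2*v) = 2*v³)
k(G) = G (k(G) = G + (2*0³)*G = G + (2*0)*G = G + 0*G = G + 0 = G)
(-68 + k(-6))*(-30) = (-68 - 6)*(-30) = -74*(-30) = 2220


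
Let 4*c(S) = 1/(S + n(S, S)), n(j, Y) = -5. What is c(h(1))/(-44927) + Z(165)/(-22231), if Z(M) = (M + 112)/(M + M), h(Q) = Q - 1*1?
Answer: -4831187/131837922084 ≈ -3.6645e-5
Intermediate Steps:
h(Q) = -1 + Q (h(Q) = Q - 1 = -1 + Q)
c(S) = 1/(4*(-5 + S)) (c(S) = 1/(4*(S - 5)) = 1/(4*(-5 + S)))
Z(M) = (112 + M)/(2*M) (Z(M) = (112 + M)/((2*M)) = (112 + M)*(1/(2*M)) = (112 + M)/(2*M))
c(h(1))/(-44927) + Z(165)/(-22231) = (1/(4*(-5 + (-1 + 1))))/(-44927) + ((½)*(112 + 165)/165)/(-22231) = (1/(4*(-5 + 0)))*(-1/44927) + ((½)*(1/165)*277)*(-1/22231) = ((¼)/(-5))*(-1/44927) + (277/330)*(-1/22231) = ((¼)*(-⅕))*(-1/44927) - 277/7336230 = -1/20*(-1/44927) - 277/7336230 = 1/898540 - 277/7336230 = -4831187/131837922084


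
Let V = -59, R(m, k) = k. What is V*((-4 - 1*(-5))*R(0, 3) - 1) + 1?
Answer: -117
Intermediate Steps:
V*((-4 - 1*(-5))*R(0, 3) - 1) + 1 = -59*((-4 - 1*(-5))*3 - 1) + 1 = -59*((-4 + 5)*3 - 1) + 1 = -59*(1*3 - 1) + 1 = -59*(3 - 1) + 1 = -59*2 + 1 = -118 + 1 = -117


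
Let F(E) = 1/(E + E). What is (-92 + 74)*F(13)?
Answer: -9/13 ≈ -0.69231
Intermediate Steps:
F(E) = 1/(2*E)
(-92 + 74)*F(13) = (-92 + 74)*((1/2)/13) = -9/13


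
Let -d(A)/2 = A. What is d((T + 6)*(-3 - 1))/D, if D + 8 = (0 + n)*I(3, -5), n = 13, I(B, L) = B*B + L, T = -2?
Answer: 8/11 ≈ 0.72727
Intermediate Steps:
I(B, L) = L + B² (I(B, L) = B² + L = L + B²)
d(A) = -2*A
D = 44 (D = -8 + (0 + 13)*(-5 + 3²) = -8 + 13*(-5 + 9) = -8 + 13*4 = -8 + 52 = 44)
d((T + 6)*(-3 - 1))/D = -2*(-2 + 6)*(-3 - 1)/44 = -8*(-4)*(1/44) = -2*(-16)*(1/44) = 32*(1/44) = 8/11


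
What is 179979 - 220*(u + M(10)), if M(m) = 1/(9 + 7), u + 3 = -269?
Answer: 959221/4 ≈ 2.3981e+5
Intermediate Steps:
u = -272 (u = -3 - 269 = -272)
M(m) = 1/16
179979 - 220*(u + M(10)) = 179979 - 220*(-272 + 1/16) = 179979 - 220*(-4351)/16 = 179979 - 1*(-239305/4) = 179979 + 239305/4 = 959221/4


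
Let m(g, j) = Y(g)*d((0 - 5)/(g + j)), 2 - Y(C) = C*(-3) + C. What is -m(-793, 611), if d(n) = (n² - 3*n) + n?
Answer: -710820/8281 ≈ -85.837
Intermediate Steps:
d(n) = n² - 2*n
Y(C) = 2 + 2*C (Y(C) = 2 - (C*(-3) + C) = 2 - (-3*C + C) = 2 - (-2)*C = 2 + 2*C)
m(g, j) = -5*(-2 - 5/(g + j))*(2 + 2*g)/(g + j) (m(g, j) = (2 + 2*g)*(((0 - 5)/(g + j))*(-2 + (0 - 5)/(g + j))) = (2 + 2*g)*((-5/(g + j))*(-2 - 5/(g + j))) = (2 + 2*g)*(-5*(-2 - 5/(g + j))/(g + j)) = -5*(-2 - 5/(g + j))*(2 + 2*g)/(g + j))
-m(-793, 611) = -10*(1 - 793)*(5 + 2*(-793) + 2*611)/(-793 + 611)² = -10*(-792)*(5 - 1586 + 1222)/(-182)² = -10*(-792)*(-359)/33124 = -1*710820/8281 = -710820/8281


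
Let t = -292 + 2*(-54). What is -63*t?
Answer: 25200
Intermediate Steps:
t = -400 (t = -292 - 108 = -400)
-63*t = -63*(-400) = 25200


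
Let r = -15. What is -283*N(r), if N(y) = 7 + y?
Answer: 2264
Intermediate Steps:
-283*N(r) = -283*(7 - 15) = -283*(-8) = 2264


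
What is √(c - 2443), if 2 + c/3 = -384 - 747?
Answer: I*√5842 ≈ 76.433*I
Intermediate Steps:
c = -3399 (c = -6 + 3*(-384 - 747) = -6 + 3*(-1131) = -6 - 3393 = -3399)
√(c - 2443) = √(-3399 - 2443) = √(-5842) = I*√5842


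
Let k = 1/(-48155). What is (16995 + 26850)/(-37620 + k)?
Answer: -2111355975/1811591101 ≈ -1.1655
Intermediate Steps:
k = -1/48155 ≈ -2.0766e-5
(16995 + 26850)/(-37620 + k) = (16995 + 26850)/(-37620 - 1/48155) = 43845/(-1811591101/48155) = 43845*(-48155/1811591101) = -2111355975/1811591101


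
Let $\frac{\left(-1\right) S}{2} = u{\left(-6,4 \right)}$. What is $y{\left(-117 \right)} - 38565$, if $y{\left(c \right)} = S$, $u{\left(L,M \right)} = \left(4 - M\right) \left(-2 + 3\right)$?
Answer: $-38565$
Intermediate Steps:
$u{\left(L,M \right)} = 4 - M$ ($u{\left(L,M \right)} = \left(4 - M\right) 1 = 4 - M$)
$S = 0$ ($S = - 2 \left(4 - 4\right) = \left(-2\right) 0 = 0$)
$y{\left(c \right)} = 0$
$y{\left(-117 \right)} - 38565 = 0 - 38565 = -38565$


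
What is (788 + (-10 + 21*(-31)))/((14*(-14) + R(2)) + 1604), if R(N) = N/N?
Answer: 127/1409 ≈ 0.090135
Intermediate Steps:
R(N) = 1
(788 + (-10 + 21*(-31)))/((14*(-14) + R(2)) + 1604) = (788 + (-10 + 21*(-31)))/((14*(-14) + 1) + 1604) = (788 + (-10 - 651))/((-196 + 1) + 1604) = (788 - 661)/(-195 + 1604) = 127/1409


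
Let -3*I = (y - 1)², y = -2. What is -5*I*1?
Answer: 15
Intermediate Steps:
I = -3 (I = -(-2 - 1)²/3 = -⅓*(-3)² = -⅓*9 = -3)
-5*I*1 = -5*(-3)*1 = 15*1 = 15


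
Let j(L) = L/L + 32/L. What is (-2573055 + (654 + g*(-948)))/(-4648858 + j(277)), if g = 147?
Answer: 751156689/1287733357 ≈ 0.58332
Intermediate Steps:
j(L) = 1 + 32/L
(-2573055 + (654 + g*(-948)))/(-4648858 + j(277)) = (-2573055 + (654 + 147*(-948)))/(-4648858 + (32 + 277)/277) = (-2573055 + (654 - 139356))/(-4648858 + (1/277)*309) = (-2573055 - 138702)/(-4648858 + 309/277) = -2711757/(-1287733357/277) = -2711757*(-277/1287733357) = 751156689/1287733357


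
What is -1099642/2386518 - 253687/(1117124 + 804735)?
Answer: -1359392733172/2293275548481 ≈ -0.59277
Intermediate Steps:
-1099642/2386518 - 253687/(1117124 + 804735) = -1099642*1/2386518 - 253687/1921859 = -549821/1193259 - 253687*1/1921859 = -549821/1193259 - 253687/1921859 = -1359392733172/2293275548481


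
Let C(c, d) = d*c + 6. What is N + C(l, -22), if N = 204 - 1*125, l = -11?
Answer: 327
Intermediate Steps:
C(c, d) = 6 + c*d (C(c, d) = c*d + 6 = 6 + c*d)
N = 79 (N = 204 - 125 = 79)
N + C(l, -22) = 79 + (6 - 11*(-22)) = 79 + (6 + 242) = 79 + 248 = 327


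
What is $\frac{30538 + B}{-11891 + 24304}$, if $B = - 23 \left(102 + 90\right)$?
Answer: $\frac{26122}{12413} \approx 2.1044$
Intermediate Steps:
$B = -4416$ ($B = \left(-23\right) 192 = -4416$)
$\frac{30538 + B}{-11891 + 24304} = \frac{30538 - 4416}{-11891 + 24304} = \frac{26122}{12413}$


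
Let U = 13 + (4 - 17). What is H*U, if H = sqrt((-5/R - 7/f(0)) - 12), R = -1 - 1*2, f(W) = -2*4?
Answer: 0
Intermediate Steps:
f(W) = -8
R = -3 (R = -1 - 2 = -3)
H = I*sqrt(1362)/12 (H = sqrt((-5/(-3) - 7/(-8)) - 12) = sqrt((-5*(-1/3) - 7*(-1/8)) - 12) = sqrt((5/3 + 7/8) - 12) = sqrt(61/24 - 12) = sqrt(-227/24) = I*sqrt(1362)/12 ≈ 3.0754*I)
U = 0 (U = 13 - 13 = 0)
H*U = (I*sqrt(1362)/12)*0 = 0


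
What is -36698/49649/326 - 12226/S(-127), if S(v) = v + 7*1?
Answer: 49470105991/485567220 ≈ 101.88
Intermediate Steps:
S(v) = 7 + v (S(v) = v + 7 = 7 + v)
-36698/49649/326 - 12226/S(-127) = -36698/49649/326 - 12226/(7 - 127) = -36698*1/49649*(1/326) - 12226/(-120) = -36698/49649*1/326 - 12226*(-1/120) = -18349/8092787 + 6113/60 = 49470105991/485567220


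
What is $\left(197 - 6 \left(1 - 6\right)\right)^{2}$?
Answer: $51529$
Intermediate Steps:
$\left(197 - 6 \left(1 - 6\right)\right)^{2} = \left(197 - -30\right)^{2} = \left(197 + 30\right)^{2} = 227^{2} = 51529$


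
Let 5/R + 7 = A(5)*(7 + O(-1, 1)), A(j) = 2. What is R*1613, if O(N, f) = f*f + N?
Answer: 8065/7 ≈ 1152.1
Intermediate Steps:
O(N, f) = N + f**2 (O(N, f) = f**2 + N = N + f**2)
R = 5/7 (R = 5/(-7 + 2*(7 + (-1 + 1**2))) = 5/(-7 + 2*(7 + (-1 + 1))) = 5/(-7 + 2*(7 + 0)) = 5/(-7 + 2*7) = 5/(-7 + 14) = 5/7 ≈ 0.71429)
R*1613 = (5/7)*1613 = 8065/7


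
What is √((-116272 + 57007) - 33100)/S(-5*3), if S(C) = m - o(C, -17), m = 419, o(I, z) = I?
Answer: I*√1885/62 ≈ 0.70027*I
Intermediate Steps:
S(C) = 419 - C
√((-116272 + 57007) - 33100)/S(-5*3) = √((-116272 + 57007) - 33100)/(419 - (-5)*3) = √(-59265 - 33100)/(419 - 1*(-15)) = √(-92365)/(419 + 15) = (7*I*√1885)/434 = (7*I*√1885)*(1/434) = I*√1885/62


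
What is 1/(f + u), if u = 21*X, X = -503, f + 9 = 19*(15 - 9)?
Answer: -1/10458 ≈ -9.5621e-5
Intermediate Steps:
f = 105 (f = -9 + 19*(15 - 9) = -9 + 19*6 = -9 + 114 = 105)
u = -10563 (u = 21*(-503) = -10563)
1/(f + u) = 1/(105 - 10563) = 1/(-10458) = -1/10458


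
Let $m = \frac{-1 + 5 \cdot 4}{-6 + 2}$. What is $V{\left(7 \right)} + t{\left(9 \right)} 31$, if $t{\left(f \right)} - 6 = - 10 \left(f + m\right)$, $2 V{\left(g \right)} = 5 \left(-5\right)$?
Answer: $-1144$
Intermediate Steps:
$m = - \frac{19}{4}$ ($m = \frac{-1 + 20}{-4} = 19 \left(- \frac{1}{4}\right) = - \frac{19}{4} \approx -4.75$)
$V{\left(g \right)} = - \frac{25}{2}$ ($V{\left(g \right)} = \frac{5 \left(-5\right)}{2} = \frac{1}{2} \left(-25\right) = - \frac{25}{2}$)
$t{\left(f \right)} = \frac{107}{2} - 10 f$ ($t{\left(f \right)} = 6 - 10 \left(f - \frac{19}{4}\right) = 6 - 10 \left(- \frac{19}{4} + f\right) = 6 - \left(- \frac{95}{2} + 10 f\right) = \frac{107}{2} - 10 f$)
$V{\left(7 \right)} + t{\left(9 \right)} 31 = - \frac{25}{2} + \left(\frac{107}{2} - 90\right) 31 = - \frac{25}{2} - \frac{2263}{2} = -1144$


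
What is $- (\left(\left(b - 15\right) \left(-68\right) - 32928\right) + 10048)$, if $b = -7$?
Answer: $21384$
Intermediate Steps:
$- (\left(\left(b - 15\right) \left(-68\right) - 32928\right) + 10048) = - (\left(\left(-7 - 15\right) \left(-68\right) - 32928\right) + 10048) = - (\left(\left(-22\right) \left(-68\right) - 32928\right) + 10048) = - (\left(1496 - 32928\right) + 10048) = - (-31432 + 10048) = \left(-1\right) \left(-21384\right) = 21384$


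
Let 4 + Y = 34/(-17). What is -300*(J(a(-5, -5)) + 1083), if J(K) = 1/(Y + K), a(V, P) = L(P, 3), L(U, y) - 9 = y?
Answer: -324950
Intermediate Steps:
Y = -6 (Y = -4 + 34/(-17) = -4 + 34*(-1/17) = -4 - 2 = -6)
L(U, y) = 9 + y
a(V, P) = 12 (a(V, P) = 9 + 3 = 12)
J(K) = 1/(-6 + K)
-300*(J(a(-5, -5)) + 1083) = -300*(1/(-6 + 12) + 1083) = -300*(1/6 + 1083) = -300*6499/6 = -324950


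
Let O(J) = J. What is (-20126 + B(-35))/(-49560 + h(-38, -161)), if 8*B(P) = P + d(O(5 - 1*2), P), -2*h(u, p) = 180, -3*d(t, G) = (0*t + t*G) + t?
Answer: 161009/397200 ≈ 0.40536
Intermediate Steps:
d(t, G) = -t/3 - G*t/3 (d(t, G) = -((0*t + t*G) + t)/3 = -((0 + G*t) + t)/3 = -(G*t + t)/3 = -(t + G*t)/3 = -t/3 - G*t/3)
h(u, p) = -90 (h(u, p) = -½*180 = -90)
B(P) = -⅛ (B(P) = (P - (5 - 1*2)*(1 + P)/3)/8 = (P - (5 - 2)*(1 + P)/3)/8 = (P - ⅓*3*(1 + P))/8 = (P + (-1 - P))/8 = (⅛)*(-1) = -⅛)
(-20126 + B(-35))/(-49560 + h(-38, -161)) = (-20126 - ⅛)/(-49560 - 90) = -161009/8/(-49650) = -161009/8*(-1/49650) = 161009/397200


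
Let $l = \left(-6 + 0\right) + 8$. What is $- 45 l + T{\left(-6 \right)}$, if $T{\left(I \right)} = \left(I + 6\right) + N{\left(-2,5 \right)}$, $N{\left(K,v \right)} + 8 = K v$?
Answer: $-108$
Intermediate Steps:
$N{\left(K,v \right)} = -8 + K v$
$l = 2$ ($l = -6 + 8 = 2$)
$T{\left(I \right)} = -12 + I$ ($T{\left(I \right)} = \left(I + 6\right) - 18 = \left(6 + I\right) - 18 = -12 + I$)
$- 45 l + T{\left(-6 \right)} = \left(-45\right) 2 - 18 = -90 - 18 = -108$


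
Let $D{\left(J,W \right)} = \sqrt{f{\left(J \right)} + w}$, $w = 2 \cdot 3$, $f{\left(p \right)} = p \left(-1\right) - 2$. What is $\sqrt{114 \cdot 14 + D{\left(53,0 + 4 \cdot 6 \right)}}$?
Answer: $\sqrt{1596 + 7 i} \approx 39.95 + 0.08761 i$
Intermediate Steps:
$f{\left(p \right)} = -2 - p$ ($f{\left(p \right)} = - p - 2 = -2 - p$)
$w = 6$
$D{\left(J,W \right)} = \sqrt{4 - J}$ ($D{\left(J,W \right)} = \sqrt{\left(-2 - J\right) + 6} = \sqrt{4 - J}$)
$\sqrt{114 \cdot 14 + D{\left(53,0 + 4 \cdot 6 \right)}} = \sqrt{114 \cdot 14 + \sqrt{4 - 53}} = \sqrt{1596 + \sqrt{4 - 53}} = \sqrt{1596 + \sqrt{-49}} = \sqrt{1596 + 7 i}$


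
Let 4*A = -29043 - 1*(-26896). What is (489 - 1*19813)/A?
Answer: 77296/2147 ≈ 36.002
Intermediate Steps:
A = -2147/4 (A = (-29043 - 1*(-26896))/4 = (-29043 + 26896)/4 = (¼)*(-2147) = -2147/4 ≈ -536.75)
(489 - 1*19813)/A = (489 - 1*19813)/(-2147/4) = (489 - 19813)*(-4/2147) = -19324*(-4/2147) = 77296/2147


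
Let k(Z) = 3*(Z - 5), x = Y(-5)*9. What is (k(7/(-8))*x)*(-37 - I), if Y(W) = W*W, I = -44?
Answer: -222075/8 ≈ -27759.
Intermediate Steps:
Y(W) = W²
x = 225 (x = (-5)²*9 = 25*9 = 225)
k(Z) = -15 + 3*Z (k(Z) = 3*(-5 + Z) = -15 + 3*Z)
(k(7/(-8))*x)*(-37 - I) = ((-15 + 3*(7/(-8)))*225)*(-37 - 1*(-44)) = ((-15 + 3*(7*(-⅛)))*225)*(-37 + 44) = ((-15 + 3*(-7/8))*225)*7 = ((-15 - 21/8)*225)*7 = -141/8*225*7 = -31725/8*7 = -222075/8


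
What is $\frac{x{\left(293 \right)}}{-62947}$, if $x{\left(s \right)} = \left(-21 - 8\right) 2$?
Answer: $\frac{58}{62947} \approx 0.00092141$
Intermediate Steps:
$x{\left(s \right)} = -58$ ($x{\left(s \right)} = \left(-21 - 8\right) 2 = \left(-29\right) 2 = -58$)
$\frac{x{\left(293 \right)}}{-62947} = - \frac{58}{-62947} = \left(-58\right) \left(- \frac{1}{62947}\right) = \frac{58}{62947}$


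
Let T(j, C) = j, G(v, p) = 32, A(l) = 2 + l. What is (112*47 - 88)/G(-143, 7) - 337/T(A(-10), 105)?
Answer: 1631/8 ≈ 203.88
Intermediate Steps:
(112*47 - 88)/G(-143, 7) - 337/T(A(-10), 105) = (112*47 - 88)/32 - 337/(2 - 10) = (5264 - 88)*(1/32) - 337/(-8) = 5176*(1/32) - 337*(-1/8) = 647/4 + 337/8 = 1631/8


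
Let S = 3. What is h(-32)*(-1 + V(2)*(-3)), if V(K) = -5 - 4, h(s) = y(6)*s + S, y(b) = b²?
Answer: -29874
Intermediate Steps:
h(s) = 3 + 36*s (h(s) = 6²*s + 3 = 36*s + 3 = 3 + 36*s)
V(K) = -9
h(-32)*(-1 + V(2)*(-3)) = (3 + 36*(-32))*(-1 - 9*(-3)) = (3 - 1152)*(-1 + 27) = -1149*26 = -29874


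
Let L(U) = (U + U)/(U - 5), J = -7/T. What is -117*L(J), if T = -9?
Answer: 819/19 ≈ 43.105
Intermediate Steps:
J = 7/9 (J = -7/(-9) = -7*(-1/9) = 7/9 ≈ 0.77778)
L(U) = 2*U/(-5 + U) (L(U) = (2*U)/(-5 + U) = 2*U/(-5 + U))
-117*L(J) = -234*7/(9*(-5 + 7/9)) = -234*7/(9*(-38/9)) = -234*7*(-9)/(9*38) = -117*(-7/19) = 819/19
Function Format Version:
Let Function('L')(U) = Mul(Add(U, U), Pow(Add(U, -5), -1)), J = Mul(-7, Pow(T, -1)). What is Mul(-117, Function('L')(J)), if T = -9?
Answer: Rational(819, 19) ≈ 43.105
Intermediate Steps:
J = Rational(7, 9) (J = Mul(-7, Pow(-9, -1)) = Mul(-7, Rational(-1, 9)) = Rational(7, 9) ≈ 0.77778)
Function('L')(U) = Mul(2, U, Pow(Add(-5, U), -1)) (Function('L')(U) = Mul(Mul(2, U), Pow(Add(-5, U), -1)) = Mul(2, U, Pow(Add(-5, U), -1)))
Mul(-117, Function('L')(J)) = Mul(-117, Mul(2, Rational(7, 9), Pow(Add(-5, Rational(7, 9)), -1))) = Mul(-117, Mul(2, Rational(7, 9), Pow(Rational(-38, 9), -1))) = Mul(-117, Mul(2, Rational(7, 9), Rational(-9, 38))) = Mul(-117, Rational(-7, 19)) = Rational(819, 19)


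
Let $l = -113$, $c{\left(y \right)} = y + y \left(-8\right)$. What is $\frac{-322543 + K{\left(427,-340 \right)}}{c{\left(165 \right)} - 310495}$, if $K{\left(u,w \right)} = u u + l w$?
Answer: $\frac{50897}{155825} \approx 0.32663$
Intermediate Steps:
$c{\left(y \right)} = - 7 y$ ($c{\left(y \right)} = y - 8 y = - 7 y$)
$K{\left(u,w \right)} = u^{2} - 113 w$ ($K{\left(u,w \right)} = u u - 113 w = u^{2} - 113 w$)
$\frac{-322543 + K{\left(427,-340 \right)}}{c{\left(165 \right)} - 310495} = \frac{-322543 - \left(-38420 - 427^{2}\right)}{\left(-7\right) 165 - 310495} = \frac{-322543 + \left(182329 + 38420\right)}{-1155 - 310495} = \frac{-322543 + 220749}{-311650} = \left(-101794\right) \left(- \frac{1}{311650}\right) = \frac{50897}{155825}$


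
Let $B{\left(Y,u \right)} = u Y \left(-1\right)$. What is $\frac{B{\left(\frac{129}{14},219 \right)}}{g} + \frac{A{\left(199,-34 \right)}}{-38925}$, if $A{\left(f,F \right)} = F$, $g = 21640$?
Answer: $- \frac{217873907}{2358543600} \approx -0.092376$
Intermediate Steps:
$B{\left(Y,u \right)} = - Y u$ ($B{\left(Y,u \right)} = Y u \left(-1\right) = - Y u$)
$\frac{B{\left(\frac{129}{14},219 \right)}}{g} + \frac{A{\left(199,-34 \right)}}{-38925} = \frac{\left(-1\right) \frac{129}{14} \cdot 219}{21640} - \frac{34}{-38925} = \left(-1\right) 129 \cdot \frac{1}{14} \cdot 219 \cdot \frac{1}{21640} - - \frac{34}{38925} = \left(-1\right) \frac{129}{14} \cdot 219 \cdot \frac{1}{21640} + \frac{34}{38925} = \left(- \frac{28251}{14}\right) \frac{1}{21640} + \frac{34}{38925} = - \frac{28251}{302960} + \frac{34}{38925} = - \frac{217873907}{2358543600}$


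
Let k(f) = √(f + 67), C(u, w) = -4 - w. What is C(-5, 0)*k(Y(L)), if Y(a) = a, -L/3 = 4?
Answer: -4*√55 ≈ -29.665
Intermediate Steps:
L = -12 (L = -3*4 = -12)
k(f) = √(67 + f)
C(-5, 0)*k(Y(L)) = (-4 - 1*0)*√(67 - 12) = (-4 + 0)*√55 = -4*√55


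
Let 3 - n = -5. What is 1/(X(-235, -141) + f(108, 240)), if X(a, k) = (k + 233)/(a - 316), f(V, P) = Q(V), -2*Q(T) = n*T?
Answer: -551/238124 ≈ -0.0023139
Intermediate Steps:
n = 8 (n = 3 - 1*(-5) = 3 + 5 = 8)
Q(T) = -4*T
f(V, P) = -4*V
X(a, k) = (233 + k)/(-316 + a)
1/(X(-235, -141) + f(108, 240)) = 1/((233 - 141)/(-316 - 235) - 4*108) = 1/(92/(-551) - 432) = 1/(-1/551*92 - 432) = 1/(-92/551 - 432) = 1/(-238124/551) = -551/238124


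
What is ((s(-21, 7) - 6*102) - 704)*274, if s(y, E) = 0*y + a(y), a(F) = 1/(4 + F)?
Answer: -6130202/17 ≈ -3.6060e+5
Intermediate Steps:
s(y, E) = 1/(4 + y) (s(y, E) = 0*y + 1/(4 + y) = 0 + 1/(4 + y) = 1/(4 + y))
((s(-21, 7) - 6*102) - 704)*274 = ((1/(4 - 21) - 6*102) - 704)*274 = ((1/(-17) - 612) - 704)*274 = ((-1/17 - 612) - 704)*274 = (-10405/17 - 704)*274 = -22373/17*274 = -6130202/17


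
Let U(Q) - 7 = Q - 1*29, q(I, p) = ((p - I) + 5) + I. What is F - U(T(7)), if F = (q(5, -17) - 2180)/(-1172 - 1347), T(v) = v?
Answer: 39977/2519 ≈ 15.870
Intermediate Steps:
q(I, p) = 5 + p (q(I, p) = (5 + p - I) + I = 5 + p)
U(Q) = -22 + Q (U(Q) = 7 + (Q - 1*29) = 7 + (Q - 29) = 7 + (-29 + Q) = -22 + Q)
F = 2192/2519 (F = ((5 - 17) - 2180)/(-1172 - 1347) = (-12 - 2180)/(-2519) = -2192*(-1/2519) = 2192/2519 ≈ 0.87019)
F - U(T(7)) = 2192/2519 - (-22 + 7) = 2192/2519 - 1*(-15) = 2192/2519 + 15 = 39977/2519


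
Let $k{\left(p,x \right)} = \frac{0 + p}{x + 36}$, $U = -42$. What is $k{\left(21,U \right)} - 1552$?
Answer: $- \frac{3111}{2} \approx -1555.5$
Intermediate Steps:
$k{\left(p,x \right)} = \frac{p}{36 + x}$
$k{\left(21,U \right)} - 1552 = \frac{21}{36 - 42} - 1552 = \frac{21}{-6} - 1552 = 21 \left(- \frac{1}{6}\right) - 1552 = - \frac{7}{2} - 1552 = - \frac{3111}{2}$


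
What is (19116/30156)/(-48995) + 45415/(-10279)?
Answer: -5591712589972/1265596067365 ≈ -4.4182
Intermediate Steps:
(19116/30156)/(-48995) + 45415/(-10279) = (19116*(1/30156))*(-1/48995) + 45415*(-1/10279) = (1593/2513)*(-1/48995) - 45415/10279 = -1593/123124435 - 45415/10279 = -5591712589972/1265596067365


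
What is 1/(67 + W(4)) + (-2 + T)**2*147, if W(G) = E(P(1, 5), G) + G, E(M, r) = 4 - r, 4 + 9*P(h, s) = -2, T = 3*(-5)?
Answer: 3016294/71 ≈ 42483.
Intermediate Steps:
T = -15
P(h, s) = -2/3 (P(h, s) = -4/9 + (1/9)*(-2) = -4/9 - 2/9 = -2/3)
W(G) = 4 (W(G) = (4 - G) + G = 4)
1/(67 + W(4)) + (-2 + T)**2*147 = 1/(67 + 4) + (-2 - 15)**2*147 = 1/71 + (-17)**2*147 = 1/71 + 289*147 = 1/71 + 42483 = 3016294/71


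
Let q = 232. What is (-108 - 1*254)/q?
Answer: -181/116 ≈ -1.5603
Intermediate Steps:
(-108 - 1*254)/q = (-108 - 1*254)/232 = (-108 - 254)*(1/232) = -362*1/232 = -181/116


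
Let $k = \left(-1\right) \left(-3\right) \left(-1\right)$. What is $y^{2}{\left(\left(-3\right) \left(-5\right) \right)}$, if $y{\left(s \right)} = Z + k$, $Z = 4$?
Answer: $1$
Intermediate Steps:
$k = -3$ ($k = 3 \left(-1\right) = -3$)
$y{\left(s \right)} = 1$ ($y{\left(s \right)} = 4 - 3 = 1$)
$y^{2}{\left(\left(-3\right) \left(-5\right) \right)} = 1^{2} = 1$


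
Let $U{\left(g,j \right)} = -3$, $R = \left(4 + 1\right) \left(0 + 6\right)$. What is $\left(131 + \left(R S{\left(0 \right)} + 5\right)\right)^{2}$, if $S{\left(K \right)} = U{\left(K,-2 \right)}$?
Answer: $2116$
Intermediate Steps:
$R = 30$ ($R = 5 \cdot 6 = 30$)
$S{\left(K \right)} = -3$
$\left(131 + \left(R S{\left(0 \right)} + 5\right)\right)^{2} = \left(131 + \left(30 \left(-3\right) + 5\right)\right)^{2} = \left(131 + \left(-90 + 5\right)\right)^{2} = \left(131 - 85\right)^{2} = 46^{2} = 2116$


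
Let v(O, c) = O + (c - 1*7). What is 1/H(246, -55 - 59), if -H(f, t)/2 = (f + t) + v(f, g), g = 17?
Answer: -1/776 ≈ -0.0012887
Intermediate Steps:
v(O, c) = -7 + O + c (v(O, c) = O + (c - 7) = O + (-7 + c) = -7 + O + c)
H(f, t) = -20 - 4*f - 2*t (H(f, t) = -2*((f + t) + (-7 + f + 17)) = -2*((f + t) + (10 + f)) = -2*(10 + t + 2*f) = -20 - 4*f - 2*t)
1/H(246, -55 - 59) = 1/(-20 - 4*246 - 2*(-55 - 59)) = 1/(-20 - 984 - 2*(-114)) = 1/(-20 - 984 + 228) = 1/(-776) = -1/776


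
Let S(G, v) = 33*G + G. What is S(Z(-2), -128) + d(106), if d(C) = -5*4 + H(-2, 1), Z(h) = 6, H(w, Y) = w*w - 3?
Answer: 185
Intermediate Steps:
H(w, Y) = -3 + w**2 (H(w, Y) = w**2 - 3 = -3 + w**2)
d(C) = -19 (d(C) = -5*4 + (-3 + (-2)**2) = -20 + (-3 + 4) = -20 + 1 = -19)
S(G, v) = 34*G
S(Z(-2), -128) + d(106) = 34*6 - 19 = 204 - 19 = 185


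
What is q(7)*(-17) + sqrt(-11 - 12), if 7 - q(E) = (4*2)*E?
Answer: 833 + I*sqrt(23) ≈ 833.0 + 4.7958*I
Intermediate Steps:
q(E) = 7 - 8*E (q(E) = 7 - 4*2*E = 7 - 8*E)
q(7)*(-17) + sqrt(-11 - 12) = (7 - 8*7)*(-17) + sqrt(-11 - 12) = (7 - 56)*(-17) + sqrt(-23) = -49*(-17) + I*sqrt(23) = 833 + I*sqrt(23)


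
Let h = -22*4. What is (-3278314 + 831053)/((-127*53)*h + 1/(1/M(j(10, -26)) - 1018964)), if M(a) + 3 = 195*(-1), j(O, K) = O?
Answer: -493746832252853/119505060414146 ≈ -4.1316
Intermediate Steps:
M(a) = -198 (M(a) = -3 + 195*(-1) = -3 - 195 = -198)
h = -88
(-3278314 + 831053)/((-127*53)*h + 1/(1/M(j(10, -26)) - 1018964)) = (-3278314 + 831053)/(-127*53*(-88) + 1/(1/(-198) - 1018964)) = -2447261/(-6731*(-88) + 1/(-1/198 - 1018964)) = -2447261/(592328 + 1/(-201754873/198)) = -2447261/(592328 - 198/201754873) = -2447261/119505060414146/201754873 = -2447261*201754873/119505060414146 = -493746832252853/119505060414146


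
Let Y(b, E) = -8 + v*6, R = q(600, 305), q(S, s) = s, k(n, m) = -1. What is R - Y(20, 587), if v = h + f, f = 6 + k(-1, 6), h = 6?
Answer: 247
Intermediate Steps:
f = 5 (f = 6 - 1 = 5)
v = 11 (v = 6 + 5 = 11)
R = 305
Y(b, E) = 58 (Y(b, E) = -8 + 11*6 = -8 + 66 = 58)
R - Y(20, 587) = 305 - 1*58 = 305 - 58 = 247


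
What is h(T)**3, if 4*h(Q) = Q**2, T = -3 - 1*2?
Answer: 15625/64 ≈ 244.14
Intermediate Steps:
T = -5 (T = -3 - 2 = -5)
h(Q) = Q**2/4
h(T)**3 = ((1/4)*(-5)**2)**3 = ((1/4)*25)**3 = (25/4)**3 = 15625/64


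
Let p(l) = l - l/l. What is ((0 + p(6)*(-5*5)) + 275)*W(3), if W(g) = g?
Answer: 450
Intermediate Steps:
p(l) = -1 + l (p(l) = l - 1*1 = l - 1 = -1 + l)
((0 + p(6)*(-5*5)) + 275)*W(3) = ((0 + (-1 + 6)*(-5*5)) + 275)*3 = ((0 + 5*(-25)) + 275)*3 = ((0 - 125) + 275)*3 = (-125 + 275)*3 = 150*3 = 450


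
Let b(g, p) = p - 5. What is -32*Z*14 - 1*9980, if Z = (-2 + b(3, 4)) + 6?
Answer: -11324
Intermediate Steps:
b(g, p) = -5 + p
Z = 3 (Z = (-2 + (-5 + 4)) + 6 = (-2 - 1) + 6 = -3 + 6 = 3)
-32*Z*14 - 1*9980 = -32*3*14 - 1*9980 = -96*14 - 9980 = -1344 - 9980 = -11324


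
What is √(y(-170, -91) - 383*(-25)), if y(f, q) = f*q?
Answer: √25045 ≈ 158.26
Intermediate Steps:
√(y(-170, -91) - 383*(-25)) = √(-170*(-91) - 383*(-25)) = √(15470 + 9575) = √25045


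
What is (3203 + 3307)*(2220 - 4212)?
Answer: -12967920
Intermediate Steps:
(3203 + 3307)*(2220 - 4212) = 6510*(-1992) = -12967920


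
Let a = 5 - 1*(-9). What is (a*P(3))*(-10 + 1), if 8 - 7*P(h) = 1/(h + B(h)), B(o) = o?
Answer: -141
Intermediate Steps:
P(h) = 8/7 - 1/(14*h) (P(h) = 8/7 - 1/(7*(h + h)) = 8/7 - 1/(2*h)/7 = 8/7 - 1/(14*h))
a = 14 (a = 5 + 9 = 14)
(a*P(3))*(-10 + 1) = (14*((1/14)*(-1 + 16*3)/3))*(-10 + 1) = (14*((1/14)*(⅓)*(-1 + 48)))*(-9) = (14*((1/14)*(⅓)*47))*(-9) = (14*(47/42))*(-9) = (47/3)*(-9) = -141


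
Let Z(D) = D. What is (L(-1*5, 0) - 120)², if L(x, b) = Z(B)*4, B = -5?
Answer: 19600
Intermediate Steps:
L(x, b) = -20 (L(x, b) = -5*4 = -20)
(L(-1*5, 0) - 120)² = (-20 - 120)² = (-140)² = 19600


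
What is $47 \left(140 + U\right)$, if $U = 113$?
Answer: $11891$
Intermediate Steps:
$47 \left(140 + U\right) = 47 \left(140 + 113\right) = 47 \cdot 253 = 11891$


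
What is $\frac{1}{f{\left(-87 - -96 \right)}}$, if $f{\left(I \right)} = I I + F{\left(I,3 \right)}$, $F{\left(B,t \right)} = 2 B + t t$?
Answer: $\frac{1}{108} \approx 0.0092593$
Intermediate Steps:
$F{\left(B,t \right)} = t^{2} + 2 B$ ($F{\left(B,t \right)} = 2 B + t^{2} = t^{2} + 2 B$)
$f{\left(I \right)} = 9 + I^{2} + 2 I$ ($f{\left(I \right)} = I I + \left(3^{2} + 2 I\right) = I^{2} + \left(9 + 2 I\right) = 9 + I^{2} + 2 I$)
$\frac{1}{f{\left(-87 - -96 \right)}} = \frac{1}{9 + \left(-87 - -96\right)^{2} + 2 \left(-87 - -96\right)} = \frac{1}{9 + \left(-87 + 96\right)^{2} + 2 \left(-87 + 96\right)} = \frac{1}{9 + 9^{2} + 2 \cdot 9} = \frac{1}{9 + 81 + 18} = \frac{1}{108}$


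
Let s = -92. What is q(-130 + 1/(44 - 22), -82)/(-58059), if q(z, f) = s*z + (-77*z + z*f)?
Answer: -239203/425766 ≈ -0.56182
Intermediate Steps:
q(z, f) = -169*z + f*z (q(z, f) = -92*z + (-77*z + z*f) = -92*z + (-77*z + f*z) = -169*z + f*z)
q(-130 + 1/(44 - 22), -82)/(-58059) = ((-130 + 1/(44 - 22))*(-169 - 82))/(-58059) = ((-130 + 1/22)*(-251))*(-1/58059) = -2859/22*(-251)*(-1/58059) = (717609/22)*(-1/58059) = -239203/425766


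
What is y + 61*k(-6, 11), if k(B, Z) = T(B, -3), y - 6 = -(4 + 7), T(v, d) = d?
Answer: -188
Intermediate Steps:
y = -5 (y = 6 - (4 + 7) = 6 - 1*11 = 6 - 11 = -5)
k(B, Z) = -3
y + 61*k(-6, 11) = -5 + 61*(-3) = -5 - 183 = -188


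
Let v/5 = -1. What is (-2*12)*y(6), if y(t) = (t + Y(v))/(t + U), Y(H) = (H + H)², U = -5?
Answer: -2544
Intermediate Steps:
v = -5 (v = 5*(-1) = -5)
Y(H) = 4*H² (Y(H) = (2*H)² = 4*H²)
y(t) = (100 + t)/(-5 + t) (y(t) = (t + 4*(-5)²)/(t - 5) = (t + 4*25)/(-5 + t) = (t + 100)/(-5 + t) = (100 + t)/(-5 + t))
(-2*12)*y(6) = (-2*12)*((100 + 6)/(-5 + 6)) = -24*106/1 = -24*106 = -2544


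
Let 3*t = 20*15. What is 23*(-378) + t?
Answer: -8594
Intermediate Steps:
t = 100 (t = (20*15)/3 = (⅓)*300 = 100)
23*(-378) + t = 23*(-378) + 100 = -8694 + 100 = -8594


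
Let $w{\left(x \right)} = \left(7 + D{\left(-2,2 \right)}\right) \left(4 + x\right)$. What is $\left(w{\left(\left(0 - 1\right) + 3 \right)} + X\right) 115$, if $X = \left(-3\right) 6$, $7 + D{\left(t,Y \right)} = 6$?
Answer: $2070$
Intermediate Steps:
$D{\left(t,Y \right)} = -1$ ($D{\left(t,Y \right)} = -7 + 6 = -1$)
$X = -18$
$w{\left(x \right)} = 24 + 6 x$ ($w{\left(x \right)} = \left(7 - 1\right) \left(4 + x\right) = 6 \left(4 + x\right) = 24 + 6 x$)
$\left(w{\left(\left(0 - 1\right) + 3 \right)} + X\right) 115 = \left(\left(24 + 6 \left(\left(0 - 1\right) + 3\right)\right) - 18\right) 115 = \left(\left(24 + 6 \left(-1 + 3\right)\right) - 18\right) 115 = \left(\left(24 + 6 \cdot 2\right) - 18\right) 115 = \left(\left(24 + 12\right) - 18\right) 115 = \left(36 - 18\right) 115 = 18 \cdot 115 = 2070$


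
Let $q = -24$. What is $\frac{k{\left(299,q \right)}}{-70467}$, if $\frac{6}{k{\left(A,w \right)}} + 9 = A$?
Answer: $- \frac{1}{3405905} \approx -2.9361 \cdot 10^{-7}$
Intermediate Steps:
$k{\left(A,w \right)} = \frac{6}{-9 + A}$
$\frac{k{\left(299,q \right)}}{-70467} = \frac{6 \frac{1}{-9 + 299}}{-70467} = \frac{6}{290} \left(- \frac{1}{70467}\right) = 6 \cdot \frac{1}{290} \left(- \frac{1}{70467}\right) = \frac{3}{145} \left(- \frac{1}{70467}\right) = - \frac{1}{3405905}$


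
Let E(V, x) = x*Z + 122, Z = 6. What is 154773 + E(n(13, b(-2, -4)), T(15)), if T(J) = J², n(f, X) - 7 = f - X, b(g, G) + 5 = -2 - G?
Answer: 156245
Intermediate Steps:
b(g, G) = -7 - G (b(g, G) = -5 + (-2 - G) = -7 - G)
n(f, X) = 7 + f - X (n(f, X) = 7 + (f - X) = 7 + f - X)
E(V, x) = 122 + 6*x (E(V, x) = x*6 + 122 = 6*x + 122 = 122 + 6*x)
154773 + E(n(13, b(-2, -4)), T(15)) = 154773 + (122 + 6*15²) = 154773 + (122 + 6*225) = 154773 + (122 + 1350) = 154773 + 1472 = 156245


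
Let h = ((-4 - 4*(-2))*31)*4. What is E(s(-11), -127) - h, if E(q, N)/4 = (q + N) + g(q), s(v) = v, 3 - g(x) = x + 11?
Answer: -1036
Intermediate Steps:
g(x) = -8 - x (g(x) = 3 - (x + 11) = 3 - (11 + x) = 3 + (-11 - x) = -8 - x)
E(q, N) = -32 + 4*N (E(q, N) = 4*((q + N) + (-8 - q)) = 4*((N + q) + (-8 - q)) = 4*(-8 + N) = -32 + 4*N)
h = 496 (h = ((-4 + 8)*31)*4 = (4*31)*4 = 124*4 = 496)
E(s(-11), -127) - h = (-32 + 4*(-127)) - 1*496 = (-32 - 508) - 496 = -540 - 496 = -1036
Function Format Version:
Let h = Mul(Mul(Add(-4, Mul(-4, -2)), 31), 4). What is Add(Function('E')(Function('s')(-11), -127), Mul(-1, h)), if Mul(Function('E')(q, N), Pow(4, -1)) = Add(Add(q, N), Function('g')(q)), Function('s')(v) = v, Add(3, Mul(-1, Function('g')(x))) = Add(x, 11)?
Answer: -1036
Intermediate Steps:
Function('g')(x) = Add(-8, Mul(-1, x)) (Function('g')(x) = Add(3, Mul(-1, Add(x, 11))) = Add(3, Mul(-1, Add(11, x))) = Add(3, Add(-11, Mul(-1, x))) = Add(-8, Mul(-1, x)))
Function('E')(q, N) = Add(-32, Mul(4, N)) (Function('E')(q, N) = Mul(4, Add(Add(q, N), Add(-8, Mul(-1, q)))) = Mul(4, Add(Add(N, q), Add(-8, Mul(-1, q)))) = Mul(4, Add(-8, N)) = Add(-32, Mul(4, N)))
h = 496 (h = Mul(Mul(Add(-4, 8), 31), 4) = Mul(Mul(4, 31), 4) = Mul(124, 4) = 496)
Add(Function('E')(Function('s')(-11), -127), Mul(-1, h)) = Add(Add(-32, Mul(4, -127)), Mul(-1, 496)) = Add(Add(-32, -508), -496) = Add(-540, -496) = -1036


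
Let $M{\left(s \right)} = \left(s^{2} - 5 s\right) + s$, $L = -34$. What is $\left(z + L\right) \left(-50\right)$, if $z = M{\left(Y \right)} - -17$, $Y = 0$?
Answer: $850$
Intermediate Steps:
$M{\left(s \right)} = s^{2} - 4 s$
$z = 17$ ($z = 0 \left(-4 + 0\right) - -17 = 0 \left(-4\right) + 17 = 0 + 17 = 17$)
$\left(z + L\right) \left(-50\right) = \left(17 - 34\right) \left(-50\right) = \left(-17\right) \left(-50\right) = 850$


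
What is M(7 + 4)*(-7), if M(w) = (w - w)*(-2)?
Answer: 0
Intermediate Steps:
M(w) = 0 (M(w) = 0*(-2) = 0)
M(7 + 4)*(-7) = 0*(-7) = 0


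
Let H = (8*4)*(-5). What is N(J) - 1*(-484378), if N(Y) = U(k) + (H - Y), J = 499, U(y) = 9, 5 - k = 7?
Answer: 483728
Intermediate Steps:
k = -2 (k = 5 - 1*7 = 5 - 7 = -2)
H = -160 (H = 32*(-5) = -160)
N(Y) = -151 - Y (N(Y) = 9 + (-160 - Y) = -151 - Y)
N(J) - 1*(-484378) = (-151 - 1*499) - 1*(-484378) = (-151 - 499) + 484378 = -650 + 484378 = 483728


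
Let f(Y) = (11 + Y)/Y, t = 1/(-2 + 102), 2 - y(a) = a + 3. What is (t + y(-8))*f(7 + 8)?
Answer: 9113/750 ≈ 12.151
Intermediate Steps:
y(a) = -1 - a (y(a) = 2 - (a + 3) = 2 - (3 + a) = 2 + (-3 - a) = -1 - a)
t = 1/100 ≈ 0.010000
f(Y) = (11 + Y)/Y
(t + y(-8))*f(7 + 8) = (1/100 + (-1 - 1*(-8)))*((11 + (7 + 8))/(7 + 8)) = (1/100 + (-1 + 8))*((11 + 15)/15) = (1/100 + 7)*((1/15)*26) = (701/100)*(26/15) = 9113/750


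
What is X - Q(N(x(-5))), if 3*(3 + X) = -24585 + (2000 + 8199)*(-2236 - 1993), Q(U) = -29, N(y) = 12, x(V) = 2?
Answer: -43156078/3 ≈ -1.4385e+7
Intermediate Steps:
X = -43156165/3 (X = -3 + (-24585 + (2000 + 8199)*(-2236 - 1993))/3 = -3 + (-24585 + 10199*(-4229))/3 = -3 + (-24585 - 43131571)/3 = -3 + (1/3)*(-43156156) = -3 - 43156156/3 = -43156165/3 ≈ -1.4385e+7)
X - Q(N(x(-5))) = -43156165/3 - 1*(-29) = -43156165/3 + 29 = -43156078/3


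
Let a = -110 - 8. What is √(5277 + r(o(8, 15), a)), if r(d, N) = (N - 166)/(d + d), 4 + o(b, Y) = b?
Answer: √20966/2 ≈ 72.398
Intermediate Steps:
o(b, Y) = -4 + b
a = -118
r(d, N) = (-166 + N)/(2*d) (r(d, N) = (-166 + N)/((2*d)) = (-166 + N)*(1/(2*d)) = (-166 + N)/(2*d))
√(5277 + r(o(8, 15), a)) = √(5277 + (-166 - 118)/(2*(-4 + 8))) = √(5277 + (½)*(-284)/4) = √(5277 + (½)*(¼)*(-284)) = √(5277 - 71/2) = √(10483/2) = √20966/2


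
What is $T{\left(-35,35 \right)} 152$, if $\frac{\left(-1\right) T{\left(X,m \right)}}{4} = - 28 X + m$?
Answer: $-617120$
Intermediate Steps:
$T{\left(X,m \right)} = - 4 m + 112 X$ ($T{\left(X,m \right)} = - 4 \left(- 28 X + m\right) = - 4 \left(m - 28 X\right) = - 4 m + 112 X$)
$T{\left(-35,35 \right)} 152 = \left(\left(-4\right) 35 + 112 \left(-35\right)\right) 152 = \left(-140 - 3920\right) 152 = \left(-4060\right) 152 = -617120$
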